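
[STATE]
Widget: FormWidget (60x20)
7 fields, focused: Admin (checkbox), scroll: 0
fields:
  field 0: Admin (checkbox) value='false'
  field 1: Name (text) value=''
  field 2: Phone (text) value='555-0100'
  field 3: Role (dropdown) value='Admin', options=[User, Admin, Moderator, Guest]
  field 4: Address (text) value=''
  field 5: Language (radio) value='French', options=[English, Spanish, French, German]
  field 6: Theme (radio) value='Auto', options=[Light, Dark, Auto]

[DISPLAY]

> Admin:      [ ]                                           
  Name:       [                                            ]
  Phone:      [555-0100                                    ]
  Role:       [Admin                                      ▼]
  Address:    [                                            ]
  Language:   ( ) English  ( ) Spanish  (●) French  ( ) Germ
  Theme:      ( ) Light  ( ) Dark  (●) Auto                 
                                                            
                                                            
                                                            
                                                            
                                                            
                                                            
                                                            
                                                            
                                                            
                                                            
                                                            
                                                            
                                                            


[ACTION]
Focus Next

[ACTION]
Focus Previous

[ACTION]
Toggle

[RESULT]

> Admin:      [x]                                           
  Name:       [                                            ]
  Phone:      [555-0100                                    ]
  Role:       [Admin                                      ▼]
  Address:    [                                            ]
  Language:   ( ) English  ( ) Spanish  (●) French  ( ) Germ
  Theme:      ( ) Light  ( ) Dark  (●) Auto                 
                                                            
                                                            
                                                            
                                                            
                                                            
                                                            
                                                            
                                                            
                                                            
                                                            
                                                            
                                                            
                                                            


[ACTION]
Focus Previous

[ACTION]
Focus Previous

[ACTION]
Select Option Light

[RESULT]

  Admin:      [x]                                           
  Name:       [                                            ]
  Phone:      [555-0100                                    ]
  Role:       [Admin                                      ▼]
  Address:    [                                            ]
> Language:   ( ) English  ( ) Spanish  (●) French  ( ) Germ
  Theme:      ( ) Light  ( ) Dark  (●) Auto                 
                                                            
                                                            
                                                            
                                                            
                                                            
                                                            
                                                            
                                                            
                                                            
                                                            
                                                            
                                                            
                                                            


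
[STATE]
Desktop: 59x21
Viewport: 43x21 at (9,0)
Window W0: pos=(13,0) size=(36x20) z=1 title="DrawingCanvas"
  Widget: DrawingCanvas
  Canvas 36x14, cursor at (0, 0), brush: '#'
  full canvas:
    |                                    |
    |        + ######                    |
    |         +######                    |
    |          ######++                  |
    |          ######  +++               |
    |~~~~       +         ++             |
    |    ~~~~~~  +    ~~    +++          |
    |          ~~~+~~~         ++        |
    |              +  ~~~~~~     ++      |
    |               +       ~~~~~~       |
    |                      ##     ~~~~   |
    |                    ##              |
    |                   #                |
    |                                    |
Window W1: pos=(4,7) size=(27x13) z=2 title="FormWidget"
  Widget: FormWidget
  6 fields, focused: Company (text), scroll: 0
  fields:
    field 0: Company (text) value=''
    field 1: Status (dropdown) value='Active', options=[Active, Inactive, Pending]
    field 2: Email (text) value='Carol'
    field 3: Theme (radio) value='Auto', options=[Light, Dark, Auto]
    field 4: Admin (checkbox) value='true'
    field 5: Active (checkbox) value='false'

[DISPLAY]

    ┏━━━━━━━━━━━━━━━━━━━━━━━━━━━━━━━━━━┓   
    ┃ DrawingCanvas                    ┃   
    ┠──────────────────────────────────┨   
    ┃+                                 ┃   
    ┃        + ######                  ┃   
    ┃         +######                  ┃   
    ┃          ######++                ┃   
━━━━━━━━━━━━━━━━━━━━━┓ +++             ┃   
mWidget              ┃    ++           ┃   
─────────────────────┨~~    +++        ┃   
mpany:    [         ]┃         ++      ┃   
atus:     [Active  ▼]┃~~~~~~     ++    ┃   
ail:      [Carol    ]┃      ~~~~~~     ┃   
eme:      ( ) Light  ┃     ##     ~~~~ ┃   
min:      [x]        ┃   ##            ┃   
tive:     [ ]        ┃  #              ┃   
                     ┃                 ┃   
                     ┃                 ┃   
                     ┃                 ┃   
━━━━━━━━━━━━━━━━━━━━━┛━━━━━━━━━━━━━━━━━┛   
                                           


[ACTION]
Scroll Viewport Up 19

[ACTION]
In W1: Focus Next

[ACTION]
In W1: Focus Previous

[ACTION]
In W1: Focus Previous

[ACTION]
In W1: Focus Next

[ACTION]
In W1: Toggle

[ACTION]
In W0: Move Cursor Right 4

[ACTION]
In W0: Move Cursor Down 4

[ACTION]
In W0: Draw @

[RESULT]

    ┏━━━━━━━━━━━━━━━━━━━━━━━━━━━━━━━━━━┓   
    ┃ DrawingCanvas                    ┃   
    ┠──────────────────────────────────┨   
    ┃                                  ┃   
    ┃        + ######                  ┃   
    ┃         +######                  ┃   
    ┃          ######++                ┃   
━━━━━━━━━━━━━━━━━━━━━┓ +++             ┃   
mWidget              ┃    ++           ┃   
─────────────────────┨~~    +++        ┃   
mpany:    [         ]┃         ++      ┃   
atus:     [Active  ▼]┃~~~~~~     ++    ┃   
ail:      [Carol    ]┃      ~~~~~~     ┃   
eme:      ( ) Light  ┃     ##     ~~~~ ┃   
min:      [x]        ┃   ##            ┃   
tive:     [ ]        ┃  #              ┃   
                     ┃                 ┃   
                     ┃                 ┃   
                     ┃                 ┃   
━━━━━━━━━━━━━━━━━━━━━┛━━━━━━━━━━━━━━━━━┛   
                                           


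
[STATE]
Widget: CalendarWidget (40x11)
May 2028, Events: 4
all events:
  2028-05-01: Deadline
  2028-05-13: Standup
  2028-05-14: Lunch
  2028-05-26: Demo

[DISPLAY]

                May 2028                
Mo Tu We Th Fr Sa Su                    
 1*  2  3  4  5  6  7                   
 8  9 10 11 12 13* 14*                  
15 16 17 18 19 20 21                    
22 23 24 25 26* 27 28                   
29 30 31                                
                                        
                                        
                                        
                                        


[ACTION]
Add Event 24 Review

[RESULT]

                May 2028                
Mo Tu We Th Fr Sa Su                    
 1*  2  3  4  5  6  7                   
 8  9 10 11 12 13* 14*                  
15 16 17 18 19 20 21                    
22 23 24* 25 26* 27 28                  
29 30 31                                
                                        
                                        
                                        
                                        


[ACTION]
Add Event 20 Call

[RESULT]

                May 2028                
Mo Tu We Th Fr Sa Su                    
 1*  2  3  4  5  6  7                   
 8  9 10 11 12 13* 14*                  
15 16 17 18 19 20* 21                   
22 23 24* 25 26* 27 28                  
29 30 31                                
                                        
                                        
                                        
                                        


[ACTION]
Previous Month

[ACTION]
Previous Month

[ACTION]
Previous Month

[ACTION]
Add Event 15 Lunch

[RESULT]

             February 2028              
Mo Tu We Th Fr Sa Su                    
    1  2  3  4  5  6                    
 7  8  9 10 11 12 13                    
14 15* 16 17 18 19 20                   
21 22 23 24 25 26 27                    
28 29                                   
                                        
                                        
                                        
                                        


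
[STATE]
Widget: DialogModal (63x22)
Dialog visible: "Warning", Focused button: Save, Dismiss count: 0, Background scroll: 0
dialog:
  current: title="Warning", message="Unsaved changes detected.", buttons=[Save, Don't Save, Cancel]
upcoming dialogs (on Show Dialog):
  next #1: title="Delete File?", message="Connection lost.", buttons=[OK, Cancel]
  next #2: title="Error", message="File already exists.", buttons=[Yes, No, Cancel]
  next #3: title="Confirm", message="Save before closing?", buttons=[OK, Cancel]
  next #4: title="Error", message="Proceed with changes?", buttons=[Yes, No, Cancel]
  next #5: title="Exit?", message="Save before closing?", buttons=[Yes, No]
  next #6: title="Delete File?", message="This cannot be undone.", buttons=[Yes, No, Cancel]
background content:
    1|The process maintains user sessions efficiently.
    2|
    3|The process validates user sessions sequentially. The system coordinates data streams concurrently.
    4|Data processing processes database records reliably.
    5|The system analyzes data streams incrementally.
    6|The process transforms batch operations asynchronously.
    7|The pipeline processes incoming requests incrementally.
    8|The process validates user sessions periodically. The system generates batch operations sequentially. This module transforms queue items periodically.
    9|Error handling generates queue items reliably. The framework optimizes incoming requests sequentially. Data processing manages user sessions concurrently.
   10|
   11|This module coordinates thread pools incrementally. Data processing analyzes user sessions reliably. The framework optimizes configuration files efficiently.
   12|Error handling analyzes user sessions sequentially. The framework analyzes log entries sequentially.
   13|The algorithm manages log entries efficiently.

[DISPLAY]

The process maintains user sessions efficiently.               
                                                               
The process validates user sessions sequentially. The system co
Data processing processes database records reliably.           
The system analyzes data streams incrementally.                
The process transforms batch operations asynchronously.        
The pipeline processes incoming requests incrementally.        
The process validates user sessions periodically. The system ge
Error handling ┌──────────────────────────────┐The framework op
               │           Warning            │                
This module coo│  Unsaved changes detected.   │lly. Data proces
Error handling │ [Save]  Don't Save   Cancel  │lly. The framewo
The algorithm m└──────────────────────────────┘                
                                                               
                                                               
                                                               
                                                               
                                                               
                                                               
                                                               
                                                               
                                                               


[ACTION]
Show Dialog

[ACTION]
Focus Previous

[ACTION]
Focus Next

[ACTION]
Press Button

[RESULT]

The process maintains user sessions efficiently.               
                                                               
The process validates user sessions sequentially. The system co
Data processing processes database records reliably.           
The system analyzes data streams incrementally.                
The process transforms batch operations asynchronously.        
The pipeline processes incoming requests incrementally.        
The process validates user sessions periodically. The system ge
Error handling generates queue items reliably. The framework op
                                                               
This module coordinates thread pools incrementally. Data proces
Error handling analyzes user sessions sequentially. The framewo
The algorithm manages log entries efficiently.                 
                                                               
                                                               
                                                               
                                                               
                                                               
                                                               
                                                               
                                                               
                                                               


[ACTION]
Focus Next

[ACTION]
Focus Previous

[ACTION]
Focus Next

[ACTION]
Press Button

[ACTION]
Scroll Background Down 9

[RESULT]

                                                               
This module coordinates thread pools incrementally. Data proces
Error handling analyzes user sessions sequentially. The framewo
The algorithm manages log entries efficiently.                 
                                                               
                                                               
                                                               
                                                               
                                                               
                                                               
                                                               
                                                               
                                                               
                                                               
                                                               
                                                               
                                                               
                                                               
                                                               
                                                               
                                                               
                                                               


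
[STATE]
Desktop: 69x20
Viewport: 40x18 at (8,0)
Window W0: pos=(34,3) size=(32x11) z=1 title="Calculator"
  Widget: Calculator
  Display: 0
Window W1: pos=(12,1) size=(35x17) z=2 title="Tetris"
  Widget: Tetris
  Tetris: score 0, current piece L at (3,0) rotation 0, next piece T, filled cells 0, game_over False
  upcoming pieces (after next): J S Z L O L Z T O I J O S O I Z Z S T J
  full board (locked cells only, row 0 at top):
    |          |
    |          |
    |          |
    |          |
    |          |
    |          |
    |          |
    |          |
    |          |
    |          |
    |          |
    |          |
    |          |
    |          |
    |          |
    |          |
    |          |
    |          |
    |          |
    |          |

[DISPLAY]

                                        
    ┏━━━━━━━━━━━━━━━━━━━━━━━━━━━━━━━━━┓ 
    ┃ Tetris                          ┃ 
    ┠─────────────────────────────────┨━
    ┃          │Next:                 ┃ 
    ┃          │ ▒                    ┃─
    ┃          │▒▒▒                   ┃ 
    ┃          │                      ┃┬
    ┃          │                      ┃│
    ┃          │                      ┃┼
    ┃          │Score:                ┃│
    ┃          │0                     ┃┼
    ┃          │                      ┃│
    ┃          │                      ┃━
    ┃          │                      ┃ 
    ┃          │                      ┃ 
    ┃          │                      ┃ 
    ┗━━━━━━━━━━━━━━━━━━━━━━━━━━━━━━━━━┛ 


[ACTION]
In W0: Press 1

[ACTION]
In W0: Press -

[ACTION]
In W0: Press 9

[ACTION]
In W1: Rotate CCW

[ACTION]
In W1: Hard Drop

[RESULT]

                                        
    ┏━━━━━━━━━━━━━━━━━━━━━━━━━━━━━━━━━┓ 
    ┃ Tetris                          ┃ 
    ┠─────────────────────────────────┨━
    ┃          │Next:                 ┃ 
    ┃          │█                     ┃─
    ┃          │███                   ┃ 
    ┃          │                      ┃┬
    ┃          │                      ┃│
    ┃          │                      ┃┼
    ┃          │Score:                ┃│
    ┃          │0                     ┃┼
    ┃          │                      ┃│
    ┃          │                      ┃━
    ┃   ▒▒     │                      ┃ 
    ┃    ▒     │                      ┃ 
    ┃    ▒     │                      ┃ 
    ┗━━━━━━━━━━━━━━━━━━━━━━━━━━━━━━━━━┛ 


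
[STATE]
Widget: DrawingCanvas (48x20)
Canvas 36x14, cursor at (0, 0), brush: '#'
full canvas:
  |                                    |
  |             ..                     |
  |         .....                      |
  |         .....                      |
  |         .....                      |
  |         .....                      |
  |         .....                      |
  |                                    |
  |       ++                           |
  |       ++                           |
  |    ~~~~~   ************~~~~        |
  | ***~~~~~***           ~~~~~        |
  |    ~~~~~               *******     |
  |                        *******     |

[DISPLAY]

+                                               
             ..                                 
         .....                                  
         .....                                  
         .....                                  
         .....                                  
         .....                                  
                                                
       ++                                       
       ++                                       
    ~~~~~   ************~~~~                    
 ***~~~~~***           ~~~~~                    
    ~~~~~               *******                 
                        *******                 
                                                
                                                
                                                
                                                
                                                
                                                


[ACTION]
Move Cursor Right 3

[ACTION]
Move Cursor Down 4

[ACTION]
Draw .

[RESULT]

                                                
             ..                                 
         .....                                  
         .....                                  
   .     .....                                  
         .....                                  
         .....                                  
                                                
       ++                                       
       ++                                       
    ~~~~~   ************~~~~                    
 ***~~~~~***           ~~~~~                    
    ~~~~~               *******                 
                        *******                 
                                                
                                                
                                                
                                                
                                                
                                                


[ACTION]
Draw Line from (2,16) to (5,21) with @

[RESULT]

                                                
             ..                                 
         .....  @                               
         .....   @@                             
   .     .....     @@                           
         .....       @                          
         .....                                  
                                                
       ++                                       
       ++                                       
    ~~~~~   ************~~~~                    
 ***~~~~~***           ~~~~~                    
    ~~~~~               *******                 
                        *******                 
                                                
                                                
                                                
                                                
                                                
                                                


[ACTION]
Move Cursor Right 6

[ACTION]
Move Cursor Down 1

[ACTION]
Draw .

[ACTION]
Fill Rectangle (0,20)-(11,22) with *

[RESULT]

                    ***                         
             ..     ***                         
         .....  @   ***                         
         .....   @@ ***                         
   .     .....     @***                         
         .....      ***                         
         .....      ***                         
                    ***                         
       ++           ***                         
       ++           ***                         
    ~~~~~   ************~~~~                    
 ***~~~~~***        ***~~~~~                    
    ~~~~~               *******                 
                        *******                 
                                                
                                                
                                                
                                                
                                                
                                                


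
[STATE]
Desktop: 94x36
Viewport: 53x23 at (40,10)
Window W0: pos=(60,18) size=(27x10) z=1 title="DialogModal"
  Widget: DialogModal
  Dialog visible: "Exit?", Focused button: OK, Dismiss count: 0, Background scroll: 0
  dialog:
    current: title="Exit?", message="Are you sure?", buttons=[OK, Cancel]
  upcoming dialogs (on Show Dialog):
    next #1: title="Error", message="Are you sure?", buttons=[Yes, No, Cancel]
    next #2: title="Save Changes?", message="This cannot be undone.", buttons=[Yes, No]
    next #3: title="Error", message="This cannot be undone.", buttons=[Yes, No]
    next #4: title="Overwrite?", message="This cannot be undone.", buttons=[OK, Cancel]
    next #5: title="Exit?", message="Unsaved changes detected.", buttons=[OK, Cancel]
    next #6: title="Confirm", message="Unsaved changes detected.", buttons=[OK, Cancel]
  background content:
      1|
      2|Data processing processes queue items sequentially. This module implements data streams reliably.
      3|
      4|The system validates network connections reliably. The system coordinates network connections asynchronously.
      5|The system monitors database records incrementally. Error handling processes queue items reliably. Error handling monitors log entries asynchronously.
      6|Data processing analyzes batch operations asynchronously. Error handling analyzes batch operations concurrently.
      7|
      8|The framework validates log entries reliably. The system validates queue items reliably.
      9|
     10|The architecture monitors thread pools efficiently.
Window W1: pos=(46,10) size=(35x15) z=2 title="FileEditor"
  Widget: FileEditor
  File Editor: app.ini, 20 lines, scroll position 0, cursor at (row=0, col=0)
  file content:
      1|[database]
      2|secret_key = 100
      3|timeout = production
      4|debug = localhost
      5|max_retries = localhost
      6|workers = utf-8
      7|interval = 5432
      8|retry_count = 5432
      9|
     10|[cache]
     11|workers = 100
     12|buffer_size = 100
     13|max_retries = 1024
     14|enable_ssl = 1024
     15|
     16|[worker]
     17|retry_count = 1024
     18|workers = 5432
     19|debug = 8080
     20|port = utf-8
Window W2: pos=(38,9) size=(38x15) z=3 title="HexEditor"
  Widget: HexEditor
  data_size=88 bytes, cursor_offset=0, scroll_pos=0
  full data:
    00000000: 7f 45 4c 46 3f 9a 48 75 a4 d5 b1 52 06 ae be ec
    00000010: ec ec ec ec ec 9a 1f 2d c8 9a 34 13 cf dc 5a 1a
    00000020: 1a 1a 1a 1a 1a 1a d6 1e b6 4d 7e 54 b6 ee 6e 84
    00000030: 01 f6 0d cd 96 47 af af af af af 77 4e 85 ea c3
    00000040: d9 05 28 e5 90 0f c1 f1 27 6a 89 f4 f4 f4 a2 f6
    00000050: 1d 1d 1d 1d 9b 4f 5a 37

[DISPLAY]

HexEditor                          ┃━━━━┓            
───────────────────────────────────┨    ┃            
0000000  7F 45 4c 46 3f 9a 48 75  a┃────┨            
0000010  ec ec ec ec ec 9a 1f 2d  c┃   ▲┃            
0000020  1a 1a 1a 1a 1a 1a d6 1e  b┃   █┃            
0000030  01 f6 0d cd 96 47 af af  a┃   ░┃            
0000040  d9 05 28 e5 90 0f c1 f1  2┃   ░┃            
0000050  1d 1d 1d 1d 9b 4f 5a 37   ┃   ░┃            
                                   ┃   ░┃━━━━━┓      
                                   ┃   ░┃     ┃      
                                   ┃   ░┃─────┨      
                                   ┃   ░┃┐    ┃      
                                   ┃   ░┃│sses┃      
━━━━━━━━━━━━━━━━━━━━━━━━━━━━━━━━━━━┛   ▼┃│    ┃      
      ┗━━━━━━━━━━━━━━━━━━━━━━━━━━━━━━━━━┛│netw┃      
                    ┃The └───────────────┘atab┃      
                    ┃Data processing analyzes ┃      
                    ┗━━━━━━━━━━━━━━━━━━━━━━━━━┛      
                                                     
                                                     
                                                     
                                                     
                                                     


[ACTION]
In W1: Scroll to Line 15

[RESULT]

HexEditor                          ┃━━━━┓            
───────────────────────────────────┨    ┃            
0000000  7F 45 4c 46 3f 9a 48 75  a┃────┨            
0000010  ec ec ec ec ec 9a 1f 2d  c┃   ▲┃            
0000020  1a 1a 1a 1a 1a 1a d6 1e  b┃   ░┃            
0000030  01 f6 0d cd 96 47 af af  a┃   ░┃            
0000040  d9 05 28 e5 90 0f c1 f1  2┃   ░┃            
0000050  1d 1d 1d 1d 9b 4f 5a 37   ┃   ░┃            
                                   ┃   ░┃━━━━━┓      
                                   ┃   ░┃     ┃      
                                   ┃   ░┃─────┨      
                                   ┃   ░┃┐    ┃      
                                   ┃   █┃│sses┃      
━━━━━━━━━━━━━━━━━━━━━━━━━━━━━━━━━━━┛   ▼┃│    ┃      
      ┗━━━━━━━━━━━━━━━━━━━━━━━━━━━━━━━━━┛│netw┃      
                    ┃The └───────────────┘atab┃      
                    ┃Data processing analyzes ┃      
                    ┗━━━━━━━━━━━━━━━━━━━━━━━━━┛      
                                                     
                                                     
                                                     
                                                     
                                                     


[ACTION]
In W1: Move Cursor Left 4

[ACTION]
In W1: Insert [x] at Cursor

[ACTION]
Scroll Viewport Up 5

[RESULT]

                                                     
                                                     
                                                     
                                                     
━━━━━━━━━━━━━━━━━━━━━━━━━━━━━━━━━━━┓                 
HexEditor                          ┃━━━━┓            
───────────────────────────────────┨    ┃            
0000000  7F 45 4c 46 3f 9a 48 75  a┃────┨            
0000010  ec ec ec ec ec 9a 1f 2d  c┃   ▲┃            
0000020  1a 1a 1a 1a 1a 1a d6 1e  b┃   ░┃            
0000030  01 f6 0d cd 96 47 af af  a┃   ░┃            
0000040  d9 05 28 e5 90 0f c1 f1  2┃   ░┃            
0000050  1d 1d 1d 1d 9b 4f 5a 37   ┃   ░┃            
                                   ┃   ░┃━━━━━┓      
                                   ┃   ░┃     ┃      
                                   ┃   ░┃─────┨      
                                   ┃   ░┃┐    ┃      
                                   ┃   █┃│sses┃      
━━━━━━━━━━━━━━━━━━━━━━━━━━━━━━━━━━━┛   ▼┃│    ┃      
      ┗━━━━━━━━━━━━━━━━━━━━━━━━━━━━━━━━━┛│netw┃      
                    ┃The └───────────────┘atab┃      
                    ┃Data processing analyzes ┃      
                    ┗━━━━━━━━━━━━━━━━━━━━━━━━━┛      


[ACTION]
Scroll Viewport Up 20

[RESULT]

                                                     
                                                     
                                                     
                                                     
                                                     
                                                     
                                                     
                                                     
                                                     
━━━━━━━━━━━━━━━━━━━━━━━━━━━━━━━━━━━┓                 
HexEditor                          ┃━━━━┓            
───────────────────────────────────┨    ┃            
0000000  7F 45 4c 46 3f 9a 48 75  a┃────┨            
0000010  ec ec ec ec ec 9a 1f 2d  c┃   ▲┃            
0000020  1a 1a 1a 1a 1a 1a d6 1e  b┃   ░┃            
0000030  01 f6 0d cd 96 47 af af  a┃   ░┃            
0000040  d9 05 28 e5 90 0f c1 f1  2┃   ░┃            
0000050  1d 1d 1d 1d 9b 4f 5a 37   ┃   ░┃            
                                   ┃   ░┃━━━━━┓      
                                   ┃   ░┃     ┃      
                                   ┃   ░┃─────┨      
                                   ┃   ░┃┐    ┃      
                                   ┃   █┃│sses┃      


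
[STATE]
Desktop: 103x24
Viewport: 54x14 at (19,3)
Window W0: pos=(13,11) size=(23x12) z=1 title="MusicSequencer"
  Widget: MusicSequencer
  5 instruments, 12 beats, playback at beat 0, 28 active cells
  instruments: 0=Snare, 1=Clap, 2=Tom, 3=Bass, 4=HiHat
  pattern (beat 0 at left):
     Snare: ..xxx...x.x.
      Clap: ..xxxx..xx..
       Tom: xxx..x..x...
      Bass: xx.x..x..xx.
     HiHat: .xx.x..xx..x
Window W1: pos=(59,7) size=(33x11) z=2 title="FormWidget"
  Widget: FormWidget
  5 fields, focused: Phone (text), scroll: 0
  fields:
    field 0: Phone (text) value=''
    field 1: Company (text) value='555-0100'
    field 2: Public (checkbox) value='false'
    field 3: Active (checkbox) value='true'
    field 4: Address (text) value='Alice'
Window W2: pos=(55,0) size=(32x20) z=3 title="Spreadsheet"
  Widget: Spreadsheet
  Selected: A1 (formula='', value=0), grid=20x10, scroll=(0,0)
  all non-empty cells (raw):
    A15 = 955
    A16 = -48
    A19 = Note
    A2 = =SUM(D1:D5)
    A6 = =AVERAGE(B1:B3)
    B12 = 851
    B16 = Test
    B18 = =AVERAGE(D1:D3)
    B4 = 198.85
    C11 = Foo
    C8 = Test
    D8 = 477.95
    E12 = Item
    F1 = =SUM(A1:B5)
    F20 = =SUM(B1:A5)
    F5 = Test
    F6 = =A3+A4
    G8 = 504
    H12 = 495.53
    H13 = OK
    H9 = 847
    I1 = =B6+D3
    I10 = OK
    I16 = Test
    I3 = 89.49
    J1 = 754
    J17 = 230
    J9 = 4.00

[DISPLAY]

                                    ┃A1:              
                                    ┃       A       B 
                                    ┃-----------------
                                    ┃  1      [0]     
                                    ┃  2        0     
                                    ┃  3        0     
                                    ┃  4        0  198
                                    ┃  5        0     
━━━━━━━━━━━━━━━━┓                   ┃  6        0     
cSequencer      ┃                   ┃  7        0     
────────────────┨                   ┃  8        0     
 ▼12345678901   ┃                   ┃  9        0     
e··███···█·█·   ┃                   ┃ 10        0     
p··████··██··   ┃                   ┃ 11        0     


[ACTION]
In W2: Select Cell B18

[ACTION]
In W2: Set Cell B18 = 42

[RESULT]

                                    ┃B18: 42          
                                    ┃       A       B 
                                    ┃-----------------
                                    ┃  1        0     
                                    ┃  2        0     
                                    ┃  3        0     
                                    ┃  4        0  198
                                    ┃  5        0     
━━━━━━━━━━━━━━━━┓                   ┃  6        0     
cSequencer      ┃                   ┃  7        0     
────────────────┨                   ┃  8        0     
 ▼12345678901   ┃                   ┃  9        0     
e··███···█·█·   ┃                   ┃ 10        0     
p··████··██··   ┃                   ┃ 11        0     


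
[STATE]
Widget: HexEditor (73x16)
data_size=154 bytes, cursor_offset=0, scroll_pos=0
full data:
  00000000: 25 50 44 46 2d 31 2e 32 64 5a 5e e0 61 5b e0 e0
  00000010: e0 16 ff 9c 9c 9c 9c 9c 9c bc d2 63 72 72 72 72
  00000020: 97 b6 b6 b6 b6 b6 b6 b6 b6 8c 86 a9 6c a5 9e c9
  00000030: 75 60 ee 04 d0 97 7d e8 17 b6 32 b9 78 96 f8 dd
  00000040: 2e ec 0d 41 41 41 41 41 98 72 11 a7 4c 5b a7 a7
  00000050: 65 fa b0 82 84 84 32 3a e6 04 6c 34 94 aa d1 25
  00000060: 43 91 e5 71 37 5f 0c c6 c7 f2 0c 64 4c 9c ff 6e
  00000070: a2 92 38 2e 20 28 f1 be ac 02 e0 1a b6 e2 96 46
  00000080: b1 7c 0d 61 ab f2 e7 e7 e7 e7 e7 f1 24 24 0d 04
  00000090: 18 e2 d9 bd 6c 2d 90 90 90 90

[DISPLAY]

00000000  25 50 44 46 2d 31 2e 32  64 5a 5e e0 61 5b e0 e0  |%PDF-1.2dZ^.
00000010  e0 16 ff 9c 9c 9c 9c 9c  9c bc d2 63 72 72 72 72  |...........c
00000020  97 b6 b6 b6 b6 b6 b6 b6  b6 8c 86 a9 6c a5 9e c9  |............
00000030  75 60 ee 04 d0 97 7d e8  17 b6 32 b9 78 96 f8 dd  |u`....}...2.
00000040  2e ec 0d 41 41 41 41 41  98 72 11 a7 4c 5b a7 a7  |...AAAAA.r..
00000050  65 fa b0 82 84 84 32 3a  e6 04 6c 34 94 aa d1 25  |e.....2:..l4
00000060  43 91 e5 71 37 5f 0c c6  c7 f2 0c 64 4c 9c ff 6e  |C..q7_.....d
00000070  a2 92 38 2e 20 28 f1 be  ac 02 e0 1a b6 e2 96 46  |..8. (......
00000080  b1 7c 0d 61 ab f2 e7 e7  e7 e7 e7 f1 24 24 0d 04  |.|.a........
00000090  18 e2 d9 bd 6c 2d 90 90  90 90                    |....l-....  
                                                                         
                                                                         
                                                                         
                                                                         
                                                                         
                                                                         


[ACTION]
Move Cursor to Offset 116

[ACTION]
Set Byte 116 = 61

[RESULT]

00000000  25 50 44 46 2d 31 2e 32  64 5a 5e e0 61 5b e0 e0  |%PDF-1.2dZ^.
00000010  e0 16 ff 9c 9c 9c 9c 9c  9c bc d2 63 72 72 72 72  |...........c
00000020  97 b6 b6 b6 b6 b6 b6 b6  b6 8c 86 a9 6c a5 9e c9  |............
00000030  75 60 ee 04 d0 97 7d e8  17 b6 32 b9 78 96 f8 dd  |u`....}...2.
00000040  2e ec 0d 41 41 41 41 41  98 72 11 a7 4c 5b a7 a7  |...AAAAA.r..
00000050  65 fa b0 82 84 84 32 3a  e6 04 6c 34 94 aa d1 25  |e.....2:..l4
00000060  43 91 e5 71 37 5f 0c c6  c7 f2 0c 64 4c 9c ff 6e  |C..q7_.....d
00000070  a2 92 38 2e 61 28 f1 be  ac 02 e0 1a b6 e2 96 46  |..8.a(......
00000080  b1 7c 0d 61 ab f2 e7 e7  e7 e7 e7 f1 24 24 0d 04  |.|.a........
00000090  18 e2 d9 bd 6c 2d 90 90  90 90                    |....l-....  
                                                                         
                                                                         
                                                                         
                                                                         
                                                                         
                                                                         


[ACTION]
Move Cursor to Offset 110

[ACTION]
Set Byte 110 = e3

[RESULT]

00000000  25 50 44 46 2d 31 2e 32  64 5a 5e e0 61 5b e0 e0  |%PDF-1.2dZ^.
00000010  e0 16 ff 9c 9c 9c 9c 9c  9c bc d2 63 72 72 72 72  |...........c
00000020  97 b6 b6 b6 b6 b6 b6 b6  b6 8c 86 a9 6c a5 9e c9  |............
00000030  75 60 ee 04 d0 97 7d e8  17 b6 32 b9 78 96 f8 dd  |u`....}...2.
00000040  2e ec 0d 41 41 41 41 41  98 72 11 a7 4c 5b a7 a7  |...AAAAA.r..
00000050  65 fa b0 82 84 84 32 3a  e6 04 6c 34 94 aa d1 25  |e.....2:..l4
00000060  43 91 e5 71 37 5f 0c c6  c7 f2 0c 64 4c 9c E3 6e  |C..q7_.....d
00000070  a2 92 38 2e 61 28 f1 be  ac 02 e0 1a b6 e2 96 46  |..8.a(......
00000080  b1 7c 0d 61 ab f2 e7 e7  e7 e7 e7 f1 24 24 0d 04  |.|.a........
00000090  18 e2 d9 bd 6c 2d 90 90  90 90                    |....l-....  
                                                                         
                                                                         
                                                                         
                                                                         
                                                                         
                                                                         


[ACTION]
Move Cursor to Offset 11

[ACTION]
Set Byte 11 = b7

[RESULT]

00000000  25 50 44 46 2d 31 2e 32  64 5a 5e B7 61 5b e0 e0  |%PDF-1.2dZ^.
00000010  e0 16 ff 9c 9c 9c 9c 9c  9c bc d2 63 72 72 72 72  |...........c
00000020  97 b6 b6 b6 b6 b6 b6 b6  b6 8c 86 a9 6c a5 9e c9  |............
00000030  75 60 ee 04 d0 97 7d e8  17 b6 32 b9 78 96 f8 dd  |u`....}...2.
00000040  2e ec 0d 41 41 41 41 41  98 72 11 a7 4c 5b a7 a7  |...AAAAA.r..
00000050  65 fa b0 82 84 84 32 3a  e6 04 6c 34 94 aa d1 25  |e.....2:..l4
00000060  43 91 e5 71 37 5f 0c c6  c7 f2 0c 64 4c 9c e3 6e  |C..q7_.....d
00000070  a2 92 38 2e 61 28 f1 be  ac 02 e0 1a b6 e2 96 46  |..8.a(......
00000080  b1 7c 0d 61 ab f2 e7 e7  e7 e7 e7 f1 24 24 0d 04  |.|.a........
00000090  18 e2 d9 bd 6c 2d 90 90  90 90                    |....l-....  
                                                                         
                                                                         
                                                                         
                                                                         
                                                                         
                                                                         
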